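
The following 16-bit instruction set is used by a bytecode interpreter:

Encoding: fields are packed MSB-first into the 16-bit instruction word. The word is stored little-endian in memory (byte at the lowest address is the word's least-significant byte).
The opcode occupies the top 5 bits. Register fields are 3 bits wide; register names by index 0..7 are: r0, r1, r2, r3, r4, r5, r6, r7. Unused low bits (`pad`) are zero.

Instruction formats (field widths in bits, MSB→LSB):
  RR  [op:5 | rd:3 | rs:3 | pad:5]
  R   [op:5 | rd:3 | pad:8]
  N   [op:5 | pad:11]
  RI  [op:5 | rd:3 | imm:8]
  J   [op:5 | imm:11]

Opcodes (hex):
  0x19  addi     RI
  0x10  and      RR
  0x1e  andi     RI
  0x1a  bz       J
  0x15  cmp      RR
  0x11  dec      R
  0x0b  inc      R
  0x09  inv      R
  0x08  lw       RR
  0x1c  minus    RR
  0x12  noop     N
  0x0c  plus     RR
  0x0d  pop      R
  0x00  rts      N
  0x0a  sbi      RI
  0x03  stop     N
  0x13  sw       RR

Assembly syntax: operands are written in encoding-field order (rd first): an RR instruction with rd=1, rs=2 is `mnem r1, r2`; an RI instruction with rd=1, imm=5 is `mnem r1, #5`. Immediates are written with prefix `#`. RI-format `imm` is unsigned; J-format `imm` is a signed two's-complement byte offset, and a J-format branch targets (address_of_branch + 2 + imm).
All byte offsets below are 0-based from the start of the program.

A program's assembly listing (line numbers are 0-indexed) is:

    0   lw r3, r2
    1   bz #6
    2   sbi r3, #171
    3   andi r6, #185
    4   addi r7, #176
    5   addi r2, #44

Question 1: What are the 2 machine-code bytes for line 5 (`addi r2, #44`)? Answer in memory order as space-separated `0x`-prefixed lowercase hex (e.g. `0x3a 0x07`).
0x2c 0xca

5. addi fields op=0x19:5|rd=2:3|imm=44:8 → word ca2ch → 2c ca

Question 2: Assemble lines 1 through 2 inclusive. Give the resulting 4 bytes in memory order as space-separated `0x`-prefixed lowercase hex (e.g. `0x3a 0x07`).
1. bz fields op=0x1a:5|imm=6:11 → word d006h → 06 d0
2. sbi fields op=0xa:5|rd=3:3|imm=171:8 → word 53abh → ab 53

0x06 0xd0 0xab 0x53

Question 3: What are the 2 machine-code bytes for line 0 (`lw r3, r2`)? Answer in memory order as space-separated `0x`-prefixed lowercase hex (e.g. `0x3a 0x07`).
0. lw fields op=0x8:5|rd=3:3|rs=2:3|pad=0:5 → word 4340h → 40 43

0x40 0x43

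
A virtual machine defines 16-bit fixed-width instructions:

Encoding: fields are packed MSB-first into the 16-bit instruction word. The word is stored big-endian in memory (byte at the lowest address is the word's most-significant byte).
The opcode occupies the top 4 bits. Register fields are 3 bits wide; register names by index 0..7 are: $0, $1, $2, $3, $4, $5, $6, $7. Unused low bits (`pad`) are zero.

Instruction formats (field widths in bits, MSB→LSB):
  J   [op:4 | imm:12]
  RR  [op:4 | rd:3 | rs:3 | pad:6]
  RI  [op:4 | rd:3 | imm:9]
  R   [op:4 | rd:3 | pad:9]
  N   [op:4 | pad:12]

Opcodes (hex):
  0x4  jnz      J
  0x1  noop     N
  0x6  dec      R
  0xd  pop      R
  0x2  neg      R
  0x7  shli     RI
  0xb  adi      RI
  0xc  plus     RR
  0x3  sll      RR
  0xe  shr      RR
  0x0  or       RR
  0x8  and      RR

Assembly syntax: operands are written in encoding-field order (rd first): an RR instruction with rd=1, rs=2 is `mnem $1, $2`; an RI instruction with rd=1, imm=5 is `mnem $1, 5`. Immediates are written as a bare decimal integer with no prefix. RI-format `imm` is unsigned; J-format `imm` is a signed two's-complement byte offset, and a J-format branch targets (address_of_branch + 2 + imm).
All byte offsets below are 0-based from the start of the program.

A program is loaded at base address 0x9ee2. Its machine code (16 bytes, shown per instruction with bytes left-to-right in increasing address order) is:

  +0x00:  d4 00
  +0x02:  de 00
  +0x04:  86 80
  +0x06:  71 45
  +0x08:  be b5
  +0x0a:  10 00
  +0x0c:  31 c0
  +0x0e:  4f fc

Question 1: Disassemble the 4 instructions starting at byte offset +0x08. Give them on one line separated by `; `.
+0x08: be b5 ⇒ word 0xbeb5 (big)
  opcode bits[15:12]=0xb: adi/RI
  rd: (w>>9)&0x7=0x7 → $7
  imm: (w>>0)&0x1ff=0xb5 → 181
+0x0a: 10 00 ⇒ word 0x1000 (big)
  opcode bits[15:12]=0x1: noop/N
+0x0c: 31 c0 ⇒ word 0x31c0 (big)
  opcode bits[15:12]=0x3: sll/RR
  rd: (w>>9)&0x7=0x0 → $0
  rs: (w>>6)&0x7=0x7 → $7
+0x0e: 4f fc ⇒ word 0x4ffc (big)
  opcode bits[15:12]=0x4: jnz/J
  imm: (w>>0)&0xfff=0xffc (s12→-4) → -4

adi $7, 181; noop; sll $0, $7; jnz -4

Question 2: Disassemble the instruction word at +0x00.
pop $2

off 0x00: read d4 00 as big → 0xd400
  op=0xd400>>12=0xd ⇒ pop (R)
  rd: (w>>9)&0x7=0x2 → $2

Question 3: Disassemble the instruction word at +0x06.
+0x06: 71 45 ⇒ word 0x7145 (big)
  top 4b → 0x7 → shli [RI]
  rd: (w>>9)&0x7=0x0 → $0
  imm: (w>>0)&0x1ff=0x145 → 325

shli $0, 325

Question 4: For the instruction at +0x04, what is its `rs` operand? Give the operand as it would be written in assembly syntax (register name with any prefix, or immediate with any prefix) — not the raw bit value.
$2

+0x04: 86 80 ⇒ word 0x8680 (big)
  top 4b → 0x8 → and [RR]
  rd@[11:9]=0x3 ⇒ $3
  rs@[8:6]=0x2 ⇒ $2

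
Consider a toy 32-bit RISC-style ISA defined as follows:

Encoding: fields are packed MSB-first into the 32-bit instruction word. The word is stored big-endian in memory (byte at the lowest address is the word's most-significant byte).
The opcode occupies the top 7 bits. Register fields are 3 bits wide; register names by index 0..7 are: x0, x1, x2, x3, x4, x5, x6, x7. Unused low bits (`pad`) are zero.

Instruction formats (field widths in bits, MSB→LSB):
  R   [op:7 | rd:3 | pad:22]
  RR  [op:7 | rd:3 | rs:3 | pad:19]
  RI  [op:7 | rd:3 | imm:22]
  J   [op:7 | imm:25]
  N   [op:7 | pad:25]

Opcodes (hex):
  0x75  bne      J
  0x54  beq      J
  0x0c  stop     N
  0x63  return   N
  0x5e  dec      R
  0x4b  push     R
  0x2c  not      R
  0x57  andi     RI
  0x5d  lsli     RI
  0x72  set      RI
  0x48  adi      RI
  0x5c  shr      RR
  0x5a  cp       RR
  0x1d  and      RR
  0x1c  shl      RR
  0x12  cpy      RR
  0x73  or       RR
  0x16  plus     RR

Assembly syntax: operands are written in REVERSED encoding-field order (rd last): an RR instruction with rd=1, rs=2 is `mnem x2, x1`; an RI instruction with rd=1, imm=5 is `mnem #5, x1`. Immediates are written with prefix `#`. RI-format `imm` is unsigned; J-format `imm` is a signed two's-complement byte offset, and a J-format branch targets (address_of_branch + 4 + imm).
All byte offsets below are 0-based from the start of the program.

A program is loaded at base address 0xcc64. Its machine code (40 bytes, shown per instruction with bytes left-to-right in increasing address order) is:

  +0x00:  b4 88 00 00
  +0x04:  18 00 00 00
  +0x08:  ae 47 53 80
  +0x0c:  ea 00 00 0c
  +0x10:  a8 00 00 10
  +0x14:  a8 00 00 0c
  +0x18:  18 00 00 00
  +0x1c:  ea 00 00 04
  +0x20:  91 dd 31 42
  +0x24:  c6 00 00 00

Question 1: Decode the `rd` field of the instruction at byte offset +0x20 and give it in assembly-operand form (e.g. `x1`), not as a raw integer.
x7

@+20  big-endian(91 dd 31 42) = 0x91dd3142
  op=0x91dd3142>>25=0x48 ⇒ adi (RI)
  rd: (w>>22)&0x7=0x7 → x7
  imm: (w>>0)&0x3fffff=0x1d3142 → #1913154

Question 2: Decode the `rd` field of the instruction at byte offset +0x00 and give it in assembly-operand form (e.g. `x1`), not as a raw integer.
@+00  big-endian(b4 88 00 00) = 0xb4880000
  top 7b → 0x5a → cp [RR]
  rd: (w>>22)&0x7=0x2 → x2
  rs: (w>>19)&0x7=0x1 → x1

x2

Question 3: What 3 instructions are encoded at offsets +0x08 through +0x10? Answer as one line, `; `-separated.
[08] ae 47 53 80 → 0xae475380
  opcode bits[31:25]=0x57: andi/RI
  rd@[24:22]=0x1 ⇒ x1
  imm@[21:0]=0x75380 ⇒ #480128
[0c] ea 00 00 0c → 0xea00000c
  opcode bits[31:25]=0x75: bne/J
  imm@[24:0]=0xc ⇒ #12
[10] a8 00 00 10 → 0xa8000010
  opcode bits[31:25]=0x54: beq/J
  imm@[24:0]=0x10 ⇒ #16

andi #480128, x1; bne #12; beq #16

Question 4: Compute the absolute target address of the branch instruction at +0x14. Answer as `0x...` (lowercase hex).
0xcc88

+0x14: a8 00 00 0c ⇒ word 0xa800000c (big)
  top 7b → 0x54 → beq [J]
  imm: (w>>0)&0x1ffffff=0xc → #12
  target = base 0xcc64 + off 0x14 + 4 + imm 12 = 0xcc88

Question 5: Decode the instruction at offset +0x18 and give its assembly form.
@+18  big-endian(18 00 00 00) = 0x18000000
  opcode bits[31:25]=0xc: stop/N

stop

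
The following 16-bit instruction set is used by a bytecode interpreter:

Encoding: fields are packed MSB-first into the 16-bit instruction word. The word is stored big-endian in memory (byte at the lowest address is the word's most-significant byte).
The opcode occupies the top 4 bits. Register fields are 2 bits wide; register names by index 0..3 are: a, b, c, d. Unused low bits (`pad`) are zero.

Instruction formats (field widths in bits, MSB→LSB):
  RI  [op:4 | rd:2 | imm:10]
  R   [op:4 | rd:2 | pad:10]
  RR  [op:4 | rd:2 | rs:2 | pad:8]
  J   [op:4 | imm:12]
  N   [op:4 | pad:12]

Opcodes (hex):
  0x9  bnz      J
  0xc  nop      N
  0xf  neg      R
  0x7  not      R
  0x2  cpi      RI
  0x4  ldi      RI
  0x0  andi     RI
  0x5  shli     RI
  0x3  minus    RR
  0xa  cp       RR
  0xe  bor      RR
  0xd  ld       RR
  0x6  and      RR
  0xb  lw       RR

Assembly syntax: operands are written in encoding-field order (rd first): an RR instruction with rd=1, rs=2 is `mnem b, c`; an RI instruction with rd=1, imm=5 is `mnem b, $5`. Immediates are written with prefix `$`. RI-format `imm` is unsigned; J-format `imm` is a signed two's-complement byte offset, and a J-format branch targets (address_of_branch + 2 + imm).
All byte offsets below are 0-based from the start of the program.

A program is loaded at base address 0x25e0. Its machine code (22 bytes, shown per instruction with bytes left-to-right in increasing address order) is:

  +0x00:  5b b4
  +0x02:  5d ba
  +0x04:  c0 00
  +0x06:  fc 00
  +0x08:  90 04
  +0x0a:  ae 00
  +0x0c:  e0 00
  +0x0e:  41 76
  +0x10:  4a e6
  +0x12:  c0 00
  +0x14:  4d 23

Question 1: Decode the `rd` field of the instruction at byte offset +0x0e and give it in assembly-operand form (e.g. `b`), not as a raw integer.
a

+0x0e: 41 76 ⇒ word 0x4176 (big)
  opcode bits[15:12]=0x4: ldi/RI
  rd@[11:10]=0x0 ⇒ a
  imm@[9:0]=0x176 ⇒ $374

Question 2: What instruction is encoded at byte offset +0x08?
off 0x08: read 90 04 as big → 0x9004
  top 4b → 0x9 → bnz [J]
  [11:0] imm=4 = $4

bnz $4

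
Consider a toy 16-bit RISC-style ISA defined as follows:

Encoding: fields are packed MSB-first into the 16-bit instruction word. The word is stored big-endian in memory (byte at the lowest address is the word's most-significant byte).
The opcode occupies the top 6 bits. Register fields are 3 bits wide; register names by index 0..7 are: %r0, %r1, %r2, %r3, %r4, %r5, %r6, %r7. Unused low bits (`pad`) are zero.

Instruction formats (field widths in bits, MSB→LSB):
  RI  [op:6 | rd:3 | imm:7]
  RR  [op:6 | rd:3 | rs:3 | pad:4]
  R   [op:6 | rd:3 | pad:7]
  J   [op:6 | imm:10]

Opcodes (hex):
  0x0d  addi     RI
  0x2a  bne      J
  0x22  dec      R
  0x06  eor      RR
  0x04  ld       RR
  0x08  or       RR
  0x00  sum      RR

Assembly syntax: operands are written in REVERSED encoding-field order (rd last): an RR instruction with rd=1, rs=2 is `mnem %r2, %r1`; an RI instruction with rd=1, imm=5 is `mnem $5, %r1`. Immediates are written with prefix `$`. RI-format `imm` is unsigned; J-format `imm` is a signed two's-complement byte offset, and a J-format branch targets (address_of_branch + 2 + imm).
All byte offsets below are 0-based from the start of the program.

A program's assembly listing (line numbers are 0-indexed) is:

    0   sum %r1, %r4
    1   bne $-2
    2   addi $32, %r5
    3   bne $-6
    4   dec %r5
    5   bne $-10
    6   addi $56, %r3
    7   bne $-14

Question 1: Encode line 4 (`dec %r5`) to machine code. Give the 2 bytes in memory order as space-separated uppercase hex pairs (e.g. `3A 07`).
L4: dec op=0x22:6|rd=5:3|pad=0:7 ⇒ 0x8a80 ⇒ big 8a 80

8A 80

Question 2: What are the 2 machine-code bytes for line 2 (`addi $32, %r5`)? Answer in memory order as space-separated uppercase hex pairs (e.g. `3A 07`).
36 A0

line 2 (addi): pack op=0xd:6|rd=5:3|imm=32:7 = 0x36a0; big→ 36 a0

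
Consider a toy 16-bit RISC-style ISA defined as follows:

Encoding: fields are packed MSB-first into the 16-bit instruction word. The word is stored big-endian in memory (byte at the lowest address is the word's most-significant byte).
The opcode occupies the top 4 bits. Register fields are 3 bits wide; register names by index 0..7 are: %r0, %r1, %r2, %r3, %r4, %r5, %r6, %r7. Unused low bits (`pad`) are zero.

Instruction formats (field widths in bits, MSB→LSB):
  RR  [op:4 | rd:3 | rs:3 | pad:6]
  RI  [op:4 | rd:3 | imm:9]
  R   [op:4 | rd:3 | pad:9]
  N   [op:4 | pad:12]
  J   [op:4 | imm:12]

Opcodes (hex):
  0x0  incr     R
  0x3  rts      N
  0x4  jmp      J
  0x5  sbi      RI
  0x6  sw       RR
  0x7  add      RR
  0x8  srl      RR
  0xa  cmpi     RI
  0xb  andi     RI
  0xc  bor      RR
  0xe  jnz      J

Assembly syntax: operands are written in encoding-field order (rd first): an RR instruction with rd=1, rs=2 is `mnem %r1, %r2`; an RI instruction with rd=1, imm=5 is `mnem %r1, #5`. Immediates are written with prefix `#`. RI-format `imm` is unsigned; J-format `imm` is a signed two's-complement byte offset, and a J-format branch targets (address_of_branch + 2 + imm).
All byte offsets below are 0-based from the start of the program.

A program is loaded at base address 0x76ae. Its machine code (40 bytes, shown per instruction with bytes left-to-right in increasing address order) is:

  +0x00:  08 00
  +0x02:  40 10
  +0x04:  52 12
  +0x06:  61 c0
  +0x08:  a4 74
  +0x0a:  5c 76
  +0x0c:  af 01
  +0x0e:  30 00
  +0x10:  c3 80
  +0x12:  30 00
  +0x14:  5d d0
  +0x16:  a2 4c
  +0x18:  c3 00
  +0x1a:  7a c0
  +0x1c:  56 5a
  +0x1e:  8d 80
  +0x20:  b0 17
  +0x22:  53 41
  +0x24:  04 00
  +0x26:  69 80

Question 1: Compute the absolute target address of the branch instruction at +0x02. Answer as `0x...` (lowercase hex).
0x76c2

@+02  big-endian(40 10) = 0x4010
  top 4b → 0x4 → jmp [J]
  imm: (w>>0)&0xfff=0x10 → #16
  target = base 0x76ae + off 0x02 + 2 + imm 16 = 0x76c2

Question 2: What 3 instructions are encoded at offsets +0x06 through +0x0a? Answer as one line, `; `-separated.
off 0x06: read 61 c0 as big → 0x61c0
  opcode bits[15:12]=0x6: sw/RR
  rd: (w>>9)&0x7=0x0 → %r0
  rs: (w>>6)&0x7=0x7 → %r7
off 0x08: read a4 74 as big → 0xa474
  opcode bits[15:12]=0xa: cmpi/RI
  rd: (w>>9)&0x7=0x2 → %r2
  imm: (w>>0)&0x1ff=0x74 → #116
off 0x0a: read 5c 76 as big → 0x5c76
  opcode bits[15:12]=0x5: sbi/RI
  rd: (w>>9)&0x7=0x6 → %r6
  imm: (w>>0)&0x1ff=0x76 → #118

sw %r0, %r7; cmpi %r2, #116; sbi %r6, #118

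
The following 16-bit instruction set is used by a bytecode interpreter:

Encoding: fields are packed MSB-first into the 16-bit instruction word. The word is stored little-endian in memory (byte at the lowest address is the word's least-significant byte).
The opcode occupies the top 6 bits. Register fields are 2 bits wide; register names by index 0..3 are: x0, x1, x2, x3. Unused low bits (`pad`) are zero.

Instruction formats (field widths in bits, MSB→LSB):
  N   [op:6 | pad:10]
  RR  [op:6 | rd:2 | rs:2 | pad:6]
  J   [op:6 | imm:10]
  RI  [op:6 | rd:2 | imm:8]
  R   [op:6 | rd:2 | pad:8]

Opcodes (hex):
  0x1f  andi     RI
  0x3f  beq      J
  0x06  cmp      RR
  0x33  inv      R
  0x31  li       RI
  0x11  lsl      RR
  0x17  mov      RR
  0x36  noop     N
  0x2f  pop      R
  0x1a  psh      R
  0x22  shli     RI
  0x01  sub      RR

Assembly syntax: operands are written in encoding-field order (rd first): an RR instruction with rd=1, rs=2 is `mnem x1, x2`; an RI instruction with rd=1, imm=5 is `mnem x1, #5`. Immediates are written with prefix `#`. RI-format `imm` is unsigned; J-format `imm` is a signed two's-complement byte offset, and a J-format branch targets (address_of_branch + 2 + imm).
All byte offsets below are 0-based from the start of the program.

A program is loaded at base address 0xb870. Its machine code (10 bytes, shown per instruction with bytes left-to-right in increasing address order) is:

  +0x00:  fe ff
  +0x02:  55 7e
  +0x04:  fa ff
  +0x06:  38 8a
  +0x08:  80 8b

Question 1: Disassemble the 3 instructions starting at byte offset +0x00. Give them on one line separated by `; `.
@+00  little-endian(fe ff) = 0xfffe
  top 6b → 0x3f → beq [J]
  [9:0] imm=1022 (s10→-2) = #-2
@+02  little-endian(55 7e) = 0x7e55
  top 6b → 0x1f → andi [RI]
  [9:8] rd=2 = x2
  [7:0] imm=85 = #85
@+04  little-endian(fa ff) = 0xfffa
  top 6b → 0x3f → beq [J]
  [9:0] imm=1018 (s10→-6) = #-6

beq #-2; andi x2, #85; beq #-6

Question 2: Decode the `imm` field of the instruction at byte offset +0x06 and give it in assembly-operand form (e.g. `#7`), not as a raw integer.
#56

off 0x06: read 38 8a as little → 0x8a38
  top 6b → 0x22 → shli [RI]
  rd@[9:8]=0x2 ⇒ x2
  imm@[7:0]=0x38 ⇒ #56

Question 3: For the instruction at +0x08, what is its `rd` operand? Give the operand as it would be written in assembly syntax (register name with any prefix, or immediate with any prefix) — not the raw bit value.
off 0x08: read 80 8b as little → 0x8b80
  top 6b → 0x22 → shli [RI]
  rd: (w>>8)&0x3=0x3 → x3
  imm: (w>>0)&0xff=0x80 → #128

x3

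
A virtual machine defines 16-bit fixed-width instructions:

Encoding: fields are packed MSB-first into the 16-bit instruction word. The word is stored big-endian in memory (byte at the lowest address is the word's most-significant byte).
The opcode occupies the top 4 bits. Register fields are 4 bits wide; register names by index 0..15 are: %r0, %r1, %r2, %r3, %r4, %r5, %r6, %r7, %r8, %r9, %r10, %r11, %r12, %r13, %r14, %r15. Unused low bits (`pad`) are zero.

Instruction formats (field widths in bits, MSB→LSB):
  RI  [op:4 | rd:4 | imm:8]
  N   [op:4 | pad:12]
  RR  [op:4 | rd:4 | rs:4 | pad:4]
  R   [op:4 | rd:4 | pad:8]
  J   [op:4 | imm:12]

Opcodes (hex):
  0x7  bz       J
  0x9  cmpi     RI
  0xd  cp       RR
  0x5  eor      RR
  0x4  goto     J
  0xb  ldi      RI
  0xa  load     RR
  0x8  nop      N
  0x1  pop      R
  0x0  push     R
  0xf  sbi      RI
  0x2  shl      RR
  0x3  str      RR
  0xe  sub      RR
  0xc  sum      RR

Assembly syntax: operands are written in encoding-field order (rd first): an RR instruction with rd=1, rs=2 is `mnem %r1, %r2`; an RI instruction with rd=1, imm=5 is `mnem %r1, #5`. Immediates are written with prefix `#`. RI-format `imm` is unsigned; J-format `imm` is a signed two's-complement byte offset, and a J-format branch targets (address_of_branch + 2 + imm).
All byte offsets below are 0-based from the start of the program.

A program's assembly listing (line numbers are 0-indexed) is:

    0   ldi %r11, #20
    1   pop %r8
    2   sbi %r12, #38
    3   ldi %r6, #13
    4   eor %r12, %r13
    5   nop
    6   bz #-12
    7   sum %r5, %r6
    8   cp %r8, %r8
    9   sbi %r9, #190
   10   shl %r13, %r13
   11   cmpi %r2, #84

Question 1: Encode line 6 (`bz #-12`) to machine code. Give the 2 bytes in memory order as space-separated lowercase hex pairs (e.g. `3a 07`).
line 6 (bz): pack op=0x7:4|imm=-12:12 = 0x7ff4; big→ 7f f4

7f f4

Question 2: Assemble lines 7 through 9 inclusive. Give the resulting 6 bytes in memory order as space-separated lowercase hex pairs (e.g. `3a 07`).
7. sum fields op=0xc:4|rd=5:4|rs=6:4|pad=0:4 → word c560h → c5 60
8. cp fields op=0xd:4|rd=8:4|rs=8:4|pad=0:4 → word d880h → d8 80
9. sbi fields op=0xf:4|rd=9:4|imm=190:8 → word f9beh → f9 be

c5 60 d8 80 f9 be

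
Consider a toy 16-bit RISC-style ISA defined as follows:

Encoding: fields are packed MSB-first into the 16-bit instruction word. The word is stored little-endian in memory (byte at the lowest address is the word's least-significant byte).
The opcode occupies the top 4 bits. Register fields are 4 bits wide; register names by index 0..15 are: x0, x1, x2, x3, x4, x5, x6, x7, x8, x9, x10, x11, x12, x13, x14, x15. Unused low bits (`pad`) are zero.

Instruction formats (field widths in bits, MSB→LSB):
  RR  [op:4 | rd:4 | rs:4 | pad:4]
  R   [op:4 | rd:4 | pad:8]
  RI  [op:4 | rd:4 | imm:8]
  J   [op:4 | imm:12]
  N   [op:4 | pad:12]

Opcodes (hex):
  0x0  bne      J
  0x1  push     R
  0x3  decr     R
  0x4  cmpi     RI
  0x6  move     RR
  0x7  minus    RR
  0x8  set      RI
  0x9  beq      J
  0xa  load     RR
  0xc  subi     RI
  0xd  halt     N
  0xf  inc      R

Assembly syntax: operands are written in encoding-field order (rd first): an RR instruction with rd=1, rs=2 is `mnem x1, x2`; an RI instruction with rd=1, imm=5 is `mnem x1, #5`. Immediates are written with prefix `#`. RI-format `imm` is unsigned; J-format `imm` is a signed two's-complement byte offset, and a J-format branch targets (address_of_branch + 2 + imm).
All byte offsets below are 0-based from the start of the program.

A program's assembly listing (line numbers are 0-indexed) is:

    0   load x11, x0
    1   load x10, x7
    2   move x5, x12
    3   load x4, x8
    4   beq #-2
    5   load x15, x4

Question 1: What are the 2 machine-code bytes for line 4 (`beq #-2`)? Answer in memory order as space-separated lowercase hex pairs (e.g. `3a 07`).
fe 9f

L4: beq op=0x9:4|imm=-2:12 ⇒ 0x9ffe ⇒ little fe 9f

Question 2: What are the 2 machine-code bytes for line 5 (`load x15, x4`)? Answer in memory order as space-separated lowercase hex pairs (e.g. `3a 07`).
40 af

5. load fields op=0xa:4|rd=15:4|rs=4:4|pad=0:4 → word af40h → 40 af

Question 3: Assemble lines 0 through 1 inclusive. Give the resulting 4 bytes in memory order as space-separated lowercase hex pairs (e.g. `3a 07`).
00 ab 70 aa

line 0 (load): pack op=0xa:4|rd=11:4|rs=0:4|pad=0:4 = 0xab00; little→ 00 ab
line 1 (load): pack op=0xa:4|rd=10:4|rs=7:4|pad=0:4 = 0xaa70; little→ 70 aa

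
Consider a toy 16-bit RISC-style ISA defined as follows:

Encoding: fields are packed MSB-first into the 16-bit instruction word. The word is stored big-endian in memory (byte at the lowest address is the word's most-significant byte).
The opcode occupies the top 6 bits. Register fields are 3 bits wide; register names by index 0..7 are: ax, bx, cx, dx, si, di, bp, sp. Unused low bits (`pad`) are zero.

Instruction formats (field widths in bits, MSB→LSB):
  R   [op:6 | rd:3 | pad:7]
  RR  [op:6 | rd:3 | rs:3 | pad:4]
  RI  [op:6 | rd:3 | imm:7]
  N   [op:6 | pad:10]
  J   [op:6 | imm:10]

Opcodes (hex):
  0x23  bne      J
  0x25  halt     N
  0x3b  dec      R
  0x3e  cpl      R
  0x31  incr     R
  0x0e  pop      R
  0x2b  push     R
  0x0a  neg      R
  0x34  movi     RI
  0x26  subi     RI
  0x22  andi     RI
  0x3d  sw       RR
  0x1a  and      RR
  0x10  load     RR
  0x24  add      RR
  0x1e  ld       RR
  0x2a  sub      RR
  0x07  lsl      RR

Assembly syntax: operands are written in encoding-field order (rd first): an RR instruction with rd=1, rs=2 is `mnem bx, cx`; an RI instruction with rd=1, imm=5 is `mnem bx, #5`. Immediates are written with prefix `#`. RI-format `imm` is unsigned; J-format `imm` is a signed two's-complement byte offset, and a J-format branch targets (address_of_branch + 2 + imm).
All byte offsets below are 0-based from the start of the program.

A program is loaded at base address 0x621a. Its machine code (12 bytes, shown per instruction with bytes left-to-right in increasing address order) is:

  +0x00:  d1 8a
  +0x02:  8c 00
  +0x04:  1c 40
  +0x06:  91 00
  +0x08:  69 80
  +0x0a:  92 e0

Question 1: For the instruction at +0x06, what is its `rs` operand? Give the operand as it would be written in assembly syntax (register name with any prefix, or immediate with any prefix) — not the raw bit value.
ax

[06] 91 00 → 0x9100
  top 6b → 0x24 → add [RR]
  rd@[9:7]=0x2 ⇒ cx
  rs@[6:4]=0x0 ⇒ ax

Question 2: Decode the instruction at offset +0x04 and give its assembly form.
@+04  big-endian(1c 40) = 0x1c40
  top 6b → 0x7 → lsl [RR]
  rd: (w>>7)&0x7=0x0 → ax
  rs: (w>>4)&0x7=0x4 → si

lsl ax, si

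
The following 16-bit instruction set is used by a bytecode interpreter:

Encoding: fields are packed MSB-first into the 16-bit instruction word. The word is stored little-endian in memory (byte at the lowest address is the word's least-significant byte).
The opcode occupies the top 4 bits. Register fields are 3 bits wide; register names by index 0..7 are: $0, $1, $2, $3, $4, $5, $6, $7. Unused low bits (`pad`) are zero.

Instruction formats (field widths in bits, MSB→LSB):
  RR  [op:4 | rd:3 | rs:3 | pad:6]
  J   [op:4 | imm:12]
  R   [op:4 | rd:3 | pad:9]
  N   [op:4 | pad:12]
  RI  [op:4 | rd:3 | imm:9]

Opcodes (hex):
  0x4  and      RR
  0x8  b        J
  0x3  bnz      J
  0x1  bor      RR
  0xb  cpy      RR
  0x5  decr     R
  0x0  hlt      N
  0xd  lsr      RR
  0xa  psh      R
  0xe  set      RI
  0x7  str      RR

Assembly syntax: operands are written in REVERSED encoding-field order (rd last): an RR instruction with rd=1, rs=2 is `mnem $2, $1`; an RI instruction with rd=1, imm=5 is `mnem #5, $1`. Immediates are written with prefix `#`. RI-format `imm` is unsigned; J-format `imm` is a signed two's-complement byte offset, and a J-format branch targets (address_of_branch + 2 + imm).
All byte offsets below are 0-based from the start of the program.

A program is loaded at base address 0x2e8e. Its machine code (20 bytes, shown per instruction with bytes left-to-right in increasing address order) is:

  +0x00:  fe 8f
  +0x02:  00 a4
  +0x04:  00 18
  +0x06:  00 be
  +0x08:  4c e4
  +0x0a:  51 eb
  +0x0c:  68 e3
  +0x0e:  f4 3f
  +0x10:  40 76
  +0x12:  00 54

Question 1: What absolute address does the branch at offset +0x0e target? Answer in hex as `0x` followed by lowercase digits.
+0x0e: f4 3f ⇒ word 0x3ff4 (little)
  op=0x3ff4>>12=0x3 ⇒ bnz (J)
  imm@[11:0]=0xff4 (s12→-12) ⇒ #-12
  target = base 0x2e8e + off 0x0e + 2 + imm -12 = 0x2e92

0x2e92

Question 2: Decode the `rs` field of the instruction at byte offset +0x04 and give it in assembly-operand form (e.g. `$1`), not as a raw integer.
off 0x04: read 00 18 as little → 0x1800
  top 4b → 0x1 → bor [RR]
  rd: (w>>9)&0x7=0x4 → $4
  rs: (w>>6)&0x7=0x0 → $0

$0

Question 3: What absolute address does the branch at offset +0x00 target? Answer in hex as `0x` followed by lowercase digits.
0x2e8e

+0x00: fe 8f ⇒ word 0x8ffe (little)
  opcode bits[15:12]=0x8: b/J
  [11:0] imm=4094 (s12→-2) = #-2
  target = base 0x2e8e + off 0x00 + 2 + imm -2 = 0x2e8e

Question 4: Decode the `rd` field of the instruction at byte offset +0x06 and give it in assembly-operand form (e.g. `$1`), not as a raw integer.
$7

+0x06: 00 be ⇒ word 0xbe00 (little)
  opcode bits[15:12]=0xb: cpy/RR
  rd: (w>>9)&0x7=0x7 → $7
  rs: (w>>6)&0x7=0x0 → $0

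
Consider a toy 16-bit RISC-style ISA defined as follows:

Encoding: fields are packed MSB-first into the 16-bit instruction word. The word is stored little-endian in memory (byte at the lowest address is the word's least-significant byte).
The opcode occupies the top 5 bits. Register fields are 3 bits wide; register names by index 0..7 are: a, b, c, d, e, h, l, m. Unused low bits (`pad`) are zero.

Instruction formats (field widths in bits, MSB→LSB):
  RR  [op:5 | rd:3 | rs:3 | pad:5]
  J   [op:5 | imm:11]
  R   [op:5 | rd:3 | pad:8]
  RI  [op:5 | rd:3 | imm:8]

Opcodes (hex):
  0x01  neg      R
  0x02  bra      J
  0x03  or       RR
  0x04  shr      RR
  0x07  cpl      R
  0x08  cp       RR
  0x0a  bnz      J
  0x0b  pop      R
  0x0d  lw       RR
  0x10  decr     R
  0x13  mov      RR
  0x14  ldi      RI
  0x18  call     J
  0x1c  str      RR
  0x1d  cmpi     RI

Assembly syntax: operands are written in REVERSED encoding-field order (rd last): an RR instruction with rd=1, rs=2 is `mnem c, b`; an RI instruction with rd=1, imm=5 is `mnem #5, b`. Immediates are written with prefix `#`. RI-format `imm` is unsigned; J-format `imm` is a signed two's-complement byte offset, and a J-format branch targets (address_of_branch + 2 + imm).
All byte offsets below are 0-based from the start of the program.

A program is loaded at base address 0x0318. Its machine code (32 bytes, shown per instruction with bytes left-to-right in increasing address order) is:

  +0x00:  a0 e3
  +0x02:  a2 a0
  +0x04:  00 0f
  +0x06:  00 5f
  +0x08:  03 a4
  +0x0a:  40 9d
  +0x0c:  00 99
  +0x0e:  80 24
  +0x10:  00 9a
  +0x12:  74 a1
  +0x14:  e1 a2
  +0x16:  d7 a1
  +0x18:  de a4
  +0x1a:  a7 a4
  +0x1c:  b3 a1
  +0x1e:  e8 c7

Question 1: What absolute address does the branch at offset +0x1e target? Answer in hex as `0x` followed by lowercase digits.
0x0320

[1e] e8 c7 → 0xc7e8
  op=0xc7e8>>11=0x18 ⇒ call (J)
  imm@[10:0]=0x7e8 (s11→-24) ⇒ #-24
  target = base 0x0318 + off 0x1e + 2 + imm -24 = 0x0320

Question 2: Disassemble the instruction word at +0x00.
@+00  little-endian(a0 e3) = 0xe3a0
  opcode bits[15:11]=0x1c: str/RR
  rd: (w>>8)&0x7=0x3 → d
  rs: (w>>5)&0x7=0x5 → h

str h, d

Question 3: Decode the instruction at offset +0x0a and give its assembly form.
mov c, h

off 0x0a: read 40 9d as little → 0x9d40
  op=0x9d40>>11=0x13 ⇒ mov (RR)
  [10:8] rd=5 = h
  [7:5] rs=2 = c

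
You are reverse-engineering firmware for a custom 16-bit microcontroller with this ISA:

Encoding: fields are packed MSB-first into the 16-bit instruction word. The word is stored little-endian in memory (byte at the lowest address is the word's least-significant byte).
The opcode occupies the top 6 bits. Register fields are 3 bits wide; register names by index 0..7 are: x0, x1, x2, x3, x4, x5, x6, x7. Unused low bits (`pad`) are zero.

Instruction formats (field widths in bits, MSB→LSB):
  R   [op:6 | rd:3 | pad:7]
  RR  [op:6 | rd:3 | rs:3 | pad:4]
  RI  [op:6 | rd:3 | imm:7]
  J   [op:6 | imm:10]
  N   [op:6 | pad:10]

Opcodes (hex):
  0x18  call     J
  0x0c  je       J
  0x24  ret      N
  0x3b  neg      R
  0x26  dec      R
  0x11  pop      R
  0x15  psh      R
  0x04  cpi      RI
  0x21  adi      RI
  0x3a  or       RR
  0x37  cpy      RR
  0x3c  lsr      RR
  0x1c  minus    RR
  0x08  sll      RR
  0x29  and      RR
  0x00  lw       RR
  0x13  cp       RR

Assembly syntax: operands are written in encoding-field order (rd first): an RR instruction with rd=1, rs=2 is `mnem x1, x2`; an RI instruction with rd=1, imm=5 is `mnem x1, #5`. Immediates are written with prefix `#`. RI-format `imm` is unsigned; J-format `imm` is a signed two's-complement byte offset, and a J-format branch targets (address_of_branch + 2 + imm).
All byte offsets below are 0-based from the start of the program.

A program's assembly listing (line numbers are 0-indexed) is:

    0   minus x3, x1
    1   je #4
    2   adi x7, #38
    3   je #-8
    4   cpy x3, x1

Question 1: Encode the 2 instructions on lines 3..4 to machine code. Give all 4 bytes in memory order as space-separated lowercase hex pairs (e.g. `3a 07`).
3. je fields op=0xc:6|imm=-8:10 → word 33f8h → f8 33
4. cpy fields op=0x37:6|rd=3:3|rs=1:3|pad=0:4 → word dd90h → 90 dd

f8 33 90 dd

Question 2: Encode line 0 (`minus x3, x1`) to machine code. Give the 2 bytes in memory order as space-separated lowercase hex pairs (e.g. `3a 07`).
90 71

0. minus fields op=0x1c:6|rd=3:3|rs=1:3|pad=0:4 → word 7190h → 90 71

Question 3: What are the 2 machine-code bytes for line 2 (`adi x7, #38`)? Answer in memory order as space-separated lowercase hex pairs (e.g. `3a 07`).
line 2 (adi): pack op=0x21:6|rd=7:3|imm=38:7 = 0x87a6; little→ a6 87

a6 87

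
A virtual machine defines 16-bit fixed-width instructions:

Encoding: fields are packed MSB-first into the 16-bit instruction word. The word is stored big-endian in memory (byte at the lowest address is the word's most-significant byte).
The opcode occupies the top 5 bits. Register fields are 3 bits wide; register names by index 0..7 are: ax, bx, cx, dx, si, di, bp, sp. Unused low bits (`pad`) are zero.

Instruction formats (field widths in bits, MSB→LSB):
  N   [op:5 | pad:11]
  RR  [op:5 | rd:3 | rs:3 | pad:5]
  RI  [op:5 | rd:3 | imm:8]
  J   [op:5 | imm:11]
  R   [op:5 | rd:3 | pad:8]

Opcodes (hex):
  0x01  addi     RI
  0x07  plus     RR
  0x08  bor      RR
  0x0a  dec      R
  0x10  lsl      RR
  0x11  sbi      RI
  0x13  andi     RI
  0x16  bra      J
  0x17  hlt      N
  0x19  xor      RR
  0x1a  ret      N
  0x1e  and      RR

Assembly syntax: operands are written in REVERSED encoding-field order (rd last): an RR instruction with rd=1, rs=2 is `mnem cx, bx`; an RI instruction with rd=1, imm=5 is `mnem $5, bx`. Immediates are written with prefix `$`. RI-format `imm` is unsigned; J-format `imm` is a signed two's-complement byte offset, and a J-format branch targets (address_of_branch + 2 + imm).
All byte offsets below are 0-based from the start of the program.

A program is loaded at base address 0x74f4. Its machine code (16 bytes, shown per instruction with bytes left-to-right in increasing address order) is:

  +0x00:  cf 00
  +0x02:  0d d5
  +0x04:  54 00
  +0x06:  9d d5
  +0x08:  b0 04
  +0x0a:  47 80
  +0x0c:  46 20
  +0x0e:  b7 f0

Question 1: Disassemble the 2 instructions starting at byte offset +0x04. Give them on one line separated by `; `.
dec si; andi $213, di

off 0x04: read 54 00 as big → 0x5400
  opcode bits[15:11]=0xa: dec/R
  rd@[10:8]=0x4 ⇒ si
off 0x06: read 9d d5 as big → 0x9dd5
  opcode bits[15:11]=0x13: andi/RI
  rd@[10:8]=0x5 ⇒ di
  imm@[7:0]=0xd5 ⇒ $213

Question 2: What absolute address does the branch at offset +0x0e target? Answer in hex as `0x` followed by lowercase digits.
0x74f4

+0x0e: b7 f0 ⇒ word 0xb7f0 (big)
  opcode bits[15:11]=0x16: bra/J
  imm: (w>>0)&0x7ff=0x7f0 (s11→-16) → $-16
  target = base 0x74f4 + off 0x0e + 2 + imm -16 = 0x74f4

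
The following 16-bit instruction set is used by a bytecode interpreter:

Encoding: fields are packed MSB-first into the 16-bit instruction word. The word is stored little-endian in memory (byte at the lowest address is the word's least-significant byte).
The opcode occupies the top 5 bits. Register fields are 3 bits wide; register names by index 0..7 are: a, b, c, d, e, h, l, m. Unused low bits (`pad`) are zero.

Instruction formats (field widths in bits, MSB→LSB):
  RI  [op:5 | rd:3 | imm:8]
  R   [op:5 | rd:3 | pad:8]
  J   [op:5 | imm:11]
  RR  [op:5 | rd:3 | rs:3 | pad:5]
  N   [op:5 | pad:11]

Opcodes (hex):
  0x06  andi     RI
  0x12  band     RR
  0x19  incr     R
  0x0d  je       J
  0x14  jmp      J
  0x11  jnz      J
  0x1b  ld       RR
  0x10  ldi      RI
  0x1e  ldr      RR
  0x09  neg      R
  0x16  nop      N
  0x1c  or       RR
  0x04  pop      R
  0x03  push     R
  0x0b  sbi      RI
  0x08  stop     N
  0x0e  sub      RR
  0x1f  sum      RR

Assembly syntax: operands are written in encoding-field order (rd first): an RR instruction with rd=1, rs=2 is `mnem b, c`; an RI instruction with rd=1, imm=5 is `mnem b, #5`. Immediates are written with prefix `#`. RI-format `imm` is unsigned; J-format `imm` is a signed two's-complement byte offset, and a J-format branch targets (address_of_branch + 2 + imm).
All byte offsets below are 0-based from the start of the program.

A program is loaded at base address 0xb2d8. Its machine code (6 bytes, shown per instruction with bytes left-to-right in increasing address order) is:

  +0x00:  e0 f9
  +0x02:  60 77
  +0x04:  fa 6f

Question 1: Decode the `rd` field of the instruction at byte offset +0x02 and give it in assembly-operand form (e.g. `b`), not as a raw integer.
+0x02: 60 77 ⇒ word 0x7760 (little)
  top 5b → 0xe → sub [RR]
  [10:8] rd=7 = m
  [7:5] rs=3 = d

m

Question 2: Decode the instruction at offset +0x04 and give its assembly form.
je #-6

+0x04: fa 6f ⇒ word 0x6ffa (little)
  top 5b → 0xd → je [J]
  imm: (w>>0)&0x7ff=0x7fa (s11→-6) → #-6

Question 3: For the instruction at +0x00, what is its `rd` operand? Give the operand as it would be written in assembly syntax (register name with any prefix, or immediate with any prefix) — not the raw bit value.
b

@+00  little-endian(e0 f9) = 0xf9e0
  op=0xf9e0>>11=0x1f ⇒ sum (RR)
  [10:8] rd=1 = b
  [7:5] rs=7 = m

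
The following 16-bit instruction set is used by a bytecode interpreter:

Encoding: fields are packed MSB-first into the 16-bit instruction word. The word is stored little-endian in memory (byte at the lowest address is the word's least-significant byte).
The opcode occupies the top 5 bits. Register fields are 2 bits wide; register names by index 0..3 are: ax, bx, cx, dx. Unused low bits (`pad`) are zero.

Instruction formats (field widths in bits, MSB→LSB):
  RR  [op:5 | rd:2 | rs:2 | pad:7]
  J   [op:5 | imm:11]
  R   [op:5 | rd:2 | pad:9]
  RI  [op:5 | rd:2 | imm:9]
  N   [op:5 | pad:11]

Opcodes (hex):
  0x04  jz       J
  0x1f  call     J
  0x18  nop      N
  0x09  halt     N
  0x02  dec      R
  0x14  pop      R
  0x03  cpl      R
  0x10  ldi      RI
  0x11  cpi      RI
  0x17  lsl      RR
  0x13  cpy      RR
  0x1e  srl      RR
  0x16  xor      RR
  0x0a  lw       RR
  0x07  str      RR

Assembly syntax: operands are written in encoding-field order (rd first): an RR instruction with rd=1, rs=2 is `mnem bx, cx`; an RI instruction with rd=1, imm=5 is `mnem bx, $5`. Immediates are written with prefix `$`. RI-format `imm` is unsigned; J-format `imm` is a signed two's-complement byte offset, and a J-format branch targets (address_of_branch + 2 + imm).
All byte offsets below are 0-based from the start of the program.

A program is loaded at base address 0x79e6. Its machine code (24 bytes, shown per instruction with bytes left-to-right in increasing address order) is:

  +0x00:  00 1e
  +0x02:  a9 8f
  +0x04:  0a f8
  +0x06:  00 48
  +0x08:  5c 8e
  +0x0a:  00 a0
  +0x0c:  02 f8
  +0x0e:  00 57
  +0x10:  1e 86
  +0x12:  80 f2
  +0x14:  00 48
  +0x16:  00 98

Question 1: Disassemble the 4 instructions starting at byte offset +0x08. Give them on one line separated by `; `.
off 0x08: read 5c 8e as little → 0x8e5c
  opcode bits[15:11]=0x11: cpi/RI
  rd: (w>>9)&0x3=0x3 → dx
  imm: (w>>0)&0x1ff=0x5c → $92
off 0x0a: read 00 a0 as little → 0xa000
  opcode bits[15:11]=0x14: pop/R
  rd: (w>>9)&0x3=0x0 → ax
off 0x0c: read 02 f8 as little → 0xf802
  opcode bits[15:11]=0x1f: call/J
  imm: (w>>0)&0x7ff=0x2 → $2
off 0x0e: read 00 57 as little → 0x5700
  opcode bits[15:11]=0xa: lw/RR
  rd: (w>>9)&0x3=0x3 → dx
  rs: (w>>7)&0x3=0x2 → cx

cpi dx, $92; pop ax; call $2; lw dx, cx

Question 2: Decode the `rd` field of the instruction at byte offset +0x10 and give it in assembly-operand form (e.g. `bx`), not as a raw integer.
dx

[10] 1e 86 → 0x861e
  top 5b → 0x10 → ldi [RI]
  rd: (w>>9)&0x3=0x3 → dx
  imm: (w>>0)&0x1ff=0x1e → $30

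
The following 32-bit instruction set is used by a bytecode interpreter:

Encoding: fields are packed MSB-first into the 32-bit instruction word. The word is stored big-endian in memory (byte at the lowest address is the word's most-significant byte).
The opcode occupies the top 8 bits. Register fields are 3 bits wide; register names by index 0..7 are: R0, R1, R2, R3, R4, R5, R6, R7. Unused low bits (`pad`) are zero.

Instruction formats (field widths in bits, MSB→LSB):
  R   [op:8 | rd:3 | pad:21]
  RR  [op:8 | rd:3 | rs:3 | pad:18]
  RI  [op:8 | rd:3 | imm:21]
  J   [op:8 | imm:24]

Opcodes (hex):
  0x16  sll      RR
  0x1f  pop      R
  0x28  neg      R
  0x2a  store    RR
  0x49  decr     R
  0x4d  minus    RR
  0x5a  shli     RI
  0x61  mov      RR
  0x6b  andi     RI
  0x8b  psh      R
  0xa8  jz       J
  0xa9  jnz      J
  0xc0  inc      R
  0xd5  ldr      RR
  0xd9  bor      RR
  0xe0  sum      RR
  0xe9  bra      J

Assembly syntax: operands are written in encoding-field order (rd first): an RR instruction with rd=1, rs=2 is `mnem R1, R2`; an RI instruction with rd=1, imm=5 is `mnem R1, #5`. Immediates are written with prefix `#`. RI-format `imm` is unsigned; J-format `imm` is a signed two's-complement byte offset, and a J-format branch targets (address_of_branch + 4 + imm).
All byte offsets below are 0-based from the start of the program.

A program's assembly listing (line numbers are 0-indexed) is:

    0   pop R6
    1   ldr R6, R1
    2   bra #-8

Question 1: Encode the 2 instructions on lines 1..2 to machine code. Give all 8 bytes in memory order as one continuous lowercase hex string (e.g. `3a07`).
d5c40000e9fffff8

line 1 (ldr): pack op=0xd5:8|rd=6:3|rs=1:3|pad=0:18 = 0xd5c40000; big→ d5 c4 00 00
line 2 (bra): pack op=0xe9:8|imm=-8:24 = 0xe9fffff8; big→ e9 ff ff f8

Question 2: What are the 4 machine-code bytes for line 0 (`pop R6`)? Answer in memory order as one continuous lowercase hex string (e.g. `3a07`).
1fc00000

L0: pop op=0x1f:8|rd=6:3|pad=0:21 ⇒ 0x1fc00000 ⇒ big 1f c0 00 00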